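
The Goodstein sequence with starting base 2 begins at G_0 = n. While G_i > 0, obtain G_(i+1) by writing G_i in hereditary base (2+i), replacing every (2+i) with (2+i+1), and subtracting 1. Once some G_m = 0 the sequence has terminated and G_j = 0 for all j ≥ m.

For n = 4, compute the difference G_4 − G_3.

step 0: 4 = 2^2; sub 3 for 2: 3^3; = 27; G_1 = 27−1 = 26
step 1: 26 = 2·3^2 + 2·3 + 2; sub 4 for 3: 2·4^2 + 2·4 + 2; = 42; G_2 = 42−1 = 41
step 2: 41 = 2·4^2 + 2·4 + 1; sub 5 for 4: 2·5^2 + 2·5 + 1; = 61; G_3 = 61−1 = 60
step 3: 60 = 2·5^2 + 2·5; sub 6 for 5: 2·6^2 + 2·6; = 84; G_4 = 84−1 = 83

23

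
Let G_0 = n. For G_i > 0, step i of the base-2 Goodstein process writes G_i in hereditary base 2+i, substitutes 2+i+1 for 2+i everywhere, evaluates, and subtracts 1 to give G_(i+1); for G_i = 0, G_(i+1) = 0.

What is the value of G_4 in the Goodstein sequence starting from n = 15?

G_0=15  [base 2] 2^(2 + 1) + 2^2 + 2 + 1  →[2↦3]→  3^(3 + 1) + 3^3 + 3 + 1 = 112  −1 ⇒ G_1=111
G_1=111  [base 3] 3^(3 + 1) + 3^3 + 3  →[3↦4]→  4^(4 + 1) + 4^4 + 4 = 1284  −1 ⇒ G_2=1283
G_2=1283  [base 4] 4^(4 + 1) + 4^4 + 3  →[4↦5]→  5^(5 + 1) + 5^5 + 3 = 18753  −1 ⇒ G_3=18752
G_3=18752  [base 5] 5^(5 + 1) + 5^5 + 2  →[5↦6]→  6^(6 + 1) + 6^6 + 2 = 326594  −1 ⇒ G_4=326593
G_4=326593  [base 6] 6^(6 + 1) + 6^6 + 1  →[6↦7]→  7^(7 + 1) + 7^7 + 1 = 6588345  −1 ⇒ G_5=6588344

326593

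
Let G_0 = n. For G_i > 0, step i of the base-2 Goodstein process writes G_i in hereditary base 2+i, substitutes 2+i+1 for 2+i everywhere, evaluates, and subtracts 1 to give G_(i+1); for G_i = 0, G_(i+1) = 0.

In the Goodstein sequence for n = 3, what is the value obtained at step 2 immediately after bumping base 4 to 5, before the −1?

[0] 3 ≡ 2 + 1 (base 2). Lift 3: 4. −1: 3.
[1] 3 ≡ 3 (base 3). Lift 4: 4. −1: 3.
[2] 3 ≡ 3 (base 4). Lift 5: 3. −1: 2.

3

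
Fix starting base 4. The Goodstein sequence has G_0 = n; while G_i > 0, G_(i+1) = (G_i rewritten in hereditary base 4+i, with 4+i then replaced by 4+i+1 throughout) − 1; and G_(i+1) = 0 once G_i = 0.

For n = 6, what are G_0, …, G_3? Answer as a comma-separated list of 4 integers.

G_0=6  [base 4] 4 + 2  →[4↦5]→  5 + 2 = 7  −1 ⇒ G_1=6
G_1=6  [base 5] 5 + 1  →[5↦6]→  6 + 1 = 7  −1 ⇒ G_2=6
G_2=6  [base 6] 6  →[6↦7]→  7 = 7  −1 ⇒ G_3=6

6, 6, 6, 6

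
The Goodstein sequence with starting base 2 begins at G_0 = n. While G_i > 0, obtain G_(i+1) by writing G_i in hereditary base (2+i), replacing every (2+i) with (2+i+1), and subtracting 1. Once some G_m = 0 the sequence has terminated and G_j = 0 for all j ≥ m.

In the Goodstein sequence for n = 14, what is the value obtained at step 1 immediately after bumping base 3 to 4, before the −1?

step 0: 14 = 2^(2 + 1) + 2^2 + 2; sub 3 for 2: 3^(3 + 1) + 3^3 + 3; = 111; G_1 = 111−1 = 110
step 1: 110 = 3^(3 + 1) + 3^3 + 2; sub 4 for 3: 4^(4 + 1) + 4^4 + 2; = 1282; G_2 = 1282−1 = 1281

1282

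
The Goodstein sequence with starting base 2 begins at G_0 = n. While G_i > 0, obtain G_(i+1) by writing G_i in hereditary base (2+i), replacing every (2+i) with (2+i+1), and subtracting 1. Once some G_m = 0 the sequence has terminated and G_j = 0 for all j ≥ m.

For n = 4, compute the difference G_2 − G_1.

15

[0] 4 ≡ 2^2 (base 2). Lift 3: 27. −1: 26.
[1] 26 ≡ 2·3^2 + 2·3 + 2 (base 3). Lift 4: 42. −1: 41.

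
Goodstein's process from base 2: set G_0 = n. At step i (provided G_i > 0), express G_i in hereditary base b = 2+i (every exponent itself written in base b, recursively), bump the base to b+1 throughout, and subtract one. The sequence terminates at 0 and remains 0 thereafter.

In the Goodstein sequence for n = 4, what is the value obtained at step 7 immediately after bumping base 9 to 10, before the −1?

212

G_0=4  [base 2] 2^2  →[2↦3]→  3^3 = 27  −1 ⇒ G_1=26
G_1=26  [base 3] 2·3^2 + 2·3 + 2  →[3↦4]→  2·4^2 + 2·4 + 2 = 42  −1 ⇒ G_2=41
G_2=41  [base 4] 2·4^2 + 2·4 + 1  →[4↦5]→  2·5^2 + 2·5 + 1 = 61  −1 ⇒ G_3=60
G_3=60  [base 5] 2·5^2 + 2·5  →[5↦6]→  2·6^2 + 2·6 = 84  −1 ⇒ G_4=83
G_4=83  [base 6] 2·6^2 + 6 + 5  →[6↦7]→  2·7^2 + 7 + 5 = 110  −1 ⇒ G_5=109
G_5=109  [base 7] 2·7^2 + 7 + 4  →[7↦8]→  2·8^2 + 8 + 4 = 140  −1 ⇒ G_6=139
G_6=139  [base 8] 2·8^2 + 8 + 3  →[8↦9]→  2·9^2 + 9 + 3 = 174  −1 ⇒ G_7=173
G_7=173  [base 9] 2·9^2 + 9 + 2  →[9↦10]→  2·10^2 + 10 + 2 = 212  −1 ⇒ G_8=211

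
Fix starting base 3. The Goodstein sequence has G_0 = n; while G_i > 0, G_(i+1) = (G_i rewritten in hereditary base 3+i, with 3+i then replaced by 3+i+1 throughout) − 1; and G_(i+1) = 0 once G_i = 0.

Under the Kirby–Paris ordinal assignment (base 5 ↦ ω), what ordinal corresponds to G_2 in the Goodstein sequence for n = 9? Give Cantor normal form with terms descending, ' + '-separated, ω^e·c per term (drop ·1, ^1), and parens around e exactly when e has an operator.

9 —HB3→ 3^2 —bump→ 4^2 = 16 —(−1)→ 15
15 —HB4→ 3·4 + 3 —bump→ 3·5 + 3 = 18 —(−1)→ 17
17 —HB5→ 3·5 + 2 —bump→ 3·6 + 2 = 20 —(−1)→ 19

ω·3 + 2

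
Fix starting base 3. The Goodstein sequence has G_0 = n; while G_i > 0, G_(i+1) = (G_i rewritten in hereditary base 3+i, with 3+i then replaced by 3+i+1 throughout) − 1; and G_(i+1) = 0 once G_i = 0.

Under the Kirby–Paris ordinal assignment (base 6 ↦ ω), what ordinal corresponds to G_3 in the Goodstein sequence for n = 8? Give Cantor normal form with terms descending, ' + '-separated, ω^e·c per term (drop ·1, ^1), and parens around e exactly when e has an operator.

ω + 5

(0) 8|_3 = 2·3 + 2 ↦ 2·4 + 2|_4 = 10 ⇒ 9
(1) 9|_4 = 2·4 + 1 ↦ 2·5 + 1|_5 = 11 ⇒ 10
(2) 10|_5 = 2·5 ↦ 2·6|_6 = 12 ⇒ 11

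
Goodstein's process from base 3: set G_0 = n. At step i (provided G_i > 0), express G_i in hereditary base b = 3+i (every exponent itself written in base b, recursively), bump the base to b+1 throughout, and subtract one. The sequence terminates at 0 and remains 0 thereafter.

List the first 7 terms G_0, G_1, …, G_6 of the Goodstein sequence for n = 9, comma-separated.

9, 15, 17, 19, 21, 23, 24

i=0: 9 = 3^2 (b=3); 3→4: 4^2 = 16; 16−1 = 15
i=1: 15 = 3·4 + 3 (b=4); 4→5: 3·5 + 3 = 18; 18−1 = 17
i=2: 17 = 3·5 + 2 (b=5); 5→6: 3·6 + 2 = 20; 20−1 = 19
i=3: 19 = 3·6 + 1 (b=6); 6→7: 3·7 + 1 = 22; 22−1 = 21
i=4: 21 = 3·7 (b=7); 7→8: 3·8 = 24; 24−1 = 23
i=5: 23 = 2·8 + 7 (b=8); 8→9: 2·9 + 7 = 25; 25−1 = 24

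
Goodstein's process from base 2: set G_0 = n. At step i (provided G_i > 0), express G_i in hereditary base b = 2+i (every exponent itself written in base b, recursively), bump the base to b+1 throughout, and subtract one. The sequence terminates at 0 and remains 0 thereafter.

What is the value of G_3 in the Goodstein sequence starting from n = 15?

18752

(0) 15|_2 = 2^(2 + 1) + 2^2 + 2 + 1 ↦ 3^(3 + 1) + 3^3 + 3 + 1|_3 = 112 ⇒ 111
(1) 111|_3 = 3^(3 + 1) + 3^3 + 3 ↦ 4^(4 + 1) + 4^4 + 4|_4 = 1284 ⇒ 1283
(2) 1283|_4 = 4^(4 + 1) + 4^4 + 3 ↦ 5^(5 + 1) + 5^5 + 3|_5 = 18753 ⇒ 18752
(3) 18752|_5 = 5^(5 + 1) + 5^5 + 2 ↦ 6^(6 + 1) + 6^6 + 2|_6 = 326594 ⇒ 326593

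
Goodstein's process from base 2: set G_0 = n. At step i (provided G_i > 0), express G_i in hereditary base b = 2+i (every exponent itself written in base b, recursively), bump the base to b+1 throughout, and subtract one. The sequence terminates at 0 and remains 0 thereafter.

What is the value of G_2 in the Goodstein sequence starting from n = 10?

1025

10 —HB2→ 2^(2 + 1) + 2 —bump→ 3^(3 + 1) + 3 = 84 —(−1)→ 83
83 —HB3→ 3^(3 + 1) + 2 —bump→ 4^(4 + 1) + 2 = 1026 —(−1)→ 1025
1025 —HB4→ 4^(4 + 1) + 1 —bump→ 5^(5 + 1) + 1 = 15626 —(−1)→ 15625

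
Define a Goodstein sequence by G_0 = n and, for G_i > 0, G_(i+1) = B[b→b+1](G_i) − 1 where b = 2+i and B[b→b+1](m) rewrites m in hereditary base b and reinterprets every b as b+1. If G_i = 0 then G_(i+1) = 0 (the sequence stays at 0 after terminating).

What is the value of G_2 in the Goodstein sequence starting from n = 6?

G_0=6  [base 2] 2^2 + 2  →[2↦3]→  3^3 + 3 = 30  −1 ⇒ G_1=29
G_1=29  [base 3] 3^3 + 2  →[3↦4]→  4^4 + 2 = 258  −1 ⇒ G_2=257
G_2=257  [base 4] 4^4 + 1  →[4↦5]→  5^5 + 1 = 3126  −1 ⇒ G_3=3125

257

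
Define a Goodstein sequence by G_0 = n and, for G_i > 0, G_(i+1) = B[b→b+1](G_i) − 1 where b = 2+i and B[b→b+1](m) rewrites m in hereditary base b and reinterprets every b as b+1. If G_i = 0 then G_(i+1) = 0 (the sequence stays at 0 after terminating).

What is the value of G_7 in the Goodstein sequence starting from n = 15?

3524450280

G_0=15  [base 2] 2^(2 + 1) + 2^2 + 2 + 1  →[2↦3]→  3^(3 + 1) + 3^3 + 3 + 1 = 112  −1 ⇒ G_1=111
G_1=111  [base 3] 3^(3 + 1) + 3^3 + 3  →[3↦4]→  4^(4 + 1) + 4^4 + 4 = 1284  −1 ⇒ G_2=1283
G_2=1283  [base 4] 4^(4 + 1) + 4^4 + 3  →[4↦5]→  5^(5 + 1) + 5^5 + 3 = 18753  −1 ⇒ G_3=18752
G_3=18752  [base 5] 5^(5 + 1) + 5^5 + 2  →[5↦6]→  6^(6 + 1) + 6^6 + 2 = 326594  −1 ⇒ G_4=326593
G_4=326593  [base 6] 6^(6 + 1) + 6^6 + 1  →[6↦7]→  7^(7 + 1) + 7^7 + 1 = 6588345  −1 ⇒ G_5=6588344
G_5=6588344  [base 7] 7^(7 + 1) + 7^7  →[7↦8]→  8^(8 + 1) + 8^8 = 150994944  −1 ⇒ G_6=150994943
G_6=150994943  [base 8] 8^(8 + 1) + 7·8^7 + 7·8^6 + 7·8^5 + 7·8^4 + 7·8^3 + 7·8^2 + 7·8 + 7  →[8↦9]→  9^(9 + 1) + 7·9^7 + 7·9^6 + 7·9^5 + 7·9^4 + 7·9^3 + 7·9^2 + 7·9 + 7 = 3524450281  −1 ⇒ G_7=3524450280
G_7=3524450280  [base 9] 9^(9 + 1) + 7·9^7 + 7·9^6 + 7·9^5 + 7·9^4 + 7·9^3 + 7·9^2 + 7·9 + 6  →[9↦10]→  10^(10 + 1) + 7·10^7 + 7·10^6 + 7·10^5 + 7·10^4 + 7·10^3 + 7·10^2 + 7·10 + 6 = 100077777776  −1 ⇒ G_8=100077777775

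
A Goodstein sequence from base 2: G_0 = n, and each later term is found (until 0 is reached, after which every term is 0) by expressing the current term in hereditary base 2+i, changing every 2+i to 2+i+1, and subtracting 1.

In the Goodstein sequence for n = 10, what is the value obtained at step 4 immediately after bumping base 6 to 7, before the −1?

10 —HB2→ 2^(2 + 1) + 2 —bump→ 3^(3 + 1) + 3 = 84 —(−1)→ 83
83 —HB3→ 3^(3 + 1) + 2 —bump→ 4^(4 + 1) + 2 = 1026 —(−1)→ 1025
1025 —HB4→ 4^(4 + 1) + 1 —bump→ 5^(5 + 1) + 1 = 15626 —(−1)→ 15625
15625 —HB5→ 5^(5 + 1) —bump→ 6^(6 + 1) = 279936 —(−1)→ 279935
279935 —HB6→ 5·6^6 + 5·6^5 + 5·6^4 + 5·6^3 + 5·6^2 + 5·6 + 5 —bump→ 5·7^7 + 5·7^5 + 5·7^4 + 5·7^3 + 5·7^2 + 5·7 + 5 = 4215755 —(−1)→ 4215754

4215755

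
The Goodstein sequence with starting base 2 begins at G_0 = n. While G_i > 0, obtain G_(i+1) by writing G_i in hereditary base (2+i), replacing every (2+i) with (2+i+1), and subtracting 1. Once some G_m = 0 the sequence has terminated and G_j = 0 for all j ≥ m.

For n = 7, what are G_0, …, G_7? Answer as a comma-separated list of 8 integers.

7, 30, 259, 3127, 46657, 823543, 16777215, 37665879

i=0: 7 = 2^2 + 2 + 1 (b=2); 2→3: 3^3 + 3 + 1 = 31; 31−1 = 30
i=1: 30 = 3^3 + 3 (b=3); 3→4: 4^4 + 4 = 260; 260−1 = 259
i=2: 259 = 4^4 + 3 (b=4); 4→5: 5^5 + 3 = 3128; 3128−1 = 3127
i=3: 3127 = 5^5 + 2 (b=5); 5→6: 6^6 + 2 = 46658; 46658−1 = 46657
i=4: 46657 = 6^6 + 1 (b=6); 6→7: 7^7 + 1 = 823544; 823544−1 = 823543
i=5: 823543 = 7^7 (b=7); 7→8: 8^8 = 16777216; 16777216−1 = 16777215
i=6: 16777215 = 7·8^7 + 7·8^6 + 7·8^5 + 7·8^4 + 7·8^3 + 7·8^2 + 7·8 + 7 (b=8); 8→9: 7·9^7 + 7·9^6 + 7·9^5 + 7·9^4 + 7·9^3 + 7·9^2 + 7·9 + 7 = 37665880; 37665880−1 = 37665879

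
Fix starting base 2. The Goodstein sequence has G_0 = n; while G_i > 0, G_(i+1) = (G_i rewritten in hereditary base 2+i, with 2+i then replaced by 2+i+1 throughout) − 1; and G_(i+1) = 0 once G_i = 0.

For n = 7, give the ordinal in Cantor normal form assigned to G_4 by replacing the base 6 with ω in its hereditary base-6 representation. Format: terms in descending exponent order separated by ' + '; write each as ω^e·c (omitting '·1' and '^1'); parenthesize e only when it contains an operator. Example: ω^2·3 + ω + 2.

ω^ω + 1

i=0: 7 = 2^2 + 2 + 1 (b=2); 2→3: 3^3 + 3 + 1 = 31; 31−1 = 30
i=1: 30 = 3^3 + 3 (b=3); 3→4: 4^4 + 4 = 260; 260−1 = 259
i=2: 259 = 4^4 + 3 (b=4); 4→5: 5^5 + 3 = 3128; 3128−1 = 3127
i=3: 3127 = 5^5 + 2 (b=5); 5→6: 6^6 + 2 = 46658; 46658−1 = 46657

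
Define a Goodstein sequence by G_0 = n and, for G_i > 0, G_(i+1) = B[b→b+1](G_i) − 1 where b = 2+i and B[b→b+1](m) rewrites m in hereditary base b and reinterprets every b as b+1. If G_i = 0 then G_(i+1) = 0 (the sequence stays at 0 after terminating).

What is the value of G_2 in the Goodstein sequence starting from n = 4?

41

step 0: 4 = 2^2; sub 3 for 2: 3^3; = 27; G_1 = 27−1 = 26
step 1: 26 = 2·3^2 + 2·3 + 2; sub 4 for 3: 2·4^2 + 2·4 + 2; = 42; G_2 = 42−1 = 41
step 2: 41 = 2·4^2 + 2·4 + 1; sub 5 for 4: 2·5^2 + 2·5 + 1; = 61; G_3 = 61−1 = 60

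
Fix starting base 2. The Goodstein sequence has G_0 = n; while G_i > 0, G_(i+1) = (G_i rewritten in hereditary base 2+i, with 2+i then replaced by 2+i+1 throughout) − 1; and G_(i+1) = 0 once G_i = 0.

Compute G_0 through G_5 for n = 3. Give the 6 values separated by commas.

3, 3, 3, 2, 1, 0

(0) 3|_2 = 2 + 1 ↦ 3 + 1|_3 = 4 ⇒ 3
(1) 3|_3 = 3 ↦ 4|_4 = 4 ⇒ 3
(2) 3|_4 = 3 ↦ 3|_5 = 3 ⇒ 2
(3) 2|_5 = 2 ↦ 2|_6 = 2 ⇒ 1
(4) 1|_6 = 1 ↦ 1|_7 = 1 ⇒ 0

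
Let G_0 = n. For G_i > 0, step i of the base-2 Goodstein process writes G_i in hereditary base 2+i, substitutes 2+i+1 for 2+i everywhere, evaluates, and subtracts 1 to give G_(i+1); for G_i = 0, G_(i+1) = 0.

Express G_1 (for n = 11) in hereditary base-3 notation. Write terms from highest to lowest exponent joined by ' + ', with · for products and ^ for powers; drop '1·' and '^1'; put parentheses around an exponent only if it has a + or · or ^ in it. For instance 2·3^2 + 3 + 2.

base 2: 11 = 2^(2 + 1) + 2 + 1; at 3: 3^(3 + 1) + 3 + 1 = 85; next = 84
base 3: 84 = 3^(3 + 1) + 3; at 4: 4^(4 + 1) + 4 = 1028; next = 1027

3^(3 + 1) + 3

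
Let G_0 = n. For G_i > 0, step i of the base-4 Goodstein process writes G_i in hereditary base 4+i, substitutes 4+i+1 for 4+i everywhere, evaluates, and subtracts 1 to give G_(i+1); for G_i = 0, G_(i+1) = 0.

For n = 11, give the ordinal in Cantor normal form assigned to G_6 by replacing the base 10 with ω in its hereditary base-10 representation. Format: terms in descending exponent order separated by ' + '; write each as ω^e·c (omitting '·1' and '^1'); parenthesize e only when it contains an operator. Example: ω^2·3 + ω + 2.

11 —HB4→ 2·4 + 3 —bump→ 2·5 + 3 = 13 —(−1)→ 12
12 —HB5→ 2·5 + 2 —bump→ 2·6 + 2 = 14 —(−1)→ 13
13 —HB6→ 2·6 + 1 —bump→ 2·7 + 1 = 15 —(−1)→ 14
14 —HB7→ 2·7 —bump→ 2·8 = 16 —(−1)→ 15
15 —HB8→ 8 + 7 —bump→ 9 + 7 = 16 —(−1)→ 15
15 —HB9→ 9 + 6 —bump→ 10 + 6 = 16 —(−1)→ 15
15 —HB10→ 10 + 5 —bump→ 11 + 5 = 16 —(−1)→ 15

ω + 5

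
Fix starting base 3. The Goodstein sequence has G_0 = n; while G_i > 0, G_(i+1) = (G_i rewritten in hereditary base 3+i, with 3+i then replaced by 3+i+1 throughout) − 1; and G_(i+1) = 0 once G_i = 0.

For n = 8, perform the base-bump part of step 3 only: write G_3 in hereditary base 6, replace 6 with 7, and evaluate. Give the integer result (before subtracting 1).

12

G_0 = 8. HB_3(8) = 2·3 + 2. Bump = 10. G_1 = 9.
G_1 = 9. HB_4(9) = 2·4 + 1. Bump = 11. G_2 = 10.
G_2 = 10. HB_5(10) = 2·5. Bump = 12. G_3 = 11.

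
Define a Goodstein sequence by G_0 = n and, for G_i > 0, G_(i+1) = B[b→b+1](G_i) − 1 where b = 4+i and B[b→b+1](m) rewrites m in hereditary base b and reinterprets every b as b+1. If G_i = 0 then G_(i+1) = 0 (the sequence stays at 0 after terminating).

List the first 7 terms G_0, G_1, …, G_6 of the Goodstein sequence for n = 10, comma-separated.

10, 11, 12, 13, 13, 13, 13

i=0: 10 = 2·4 + 2 (b=4); 4→5: 2·5 + 2 = 12; 12−1 = 11
i=1: 11 = 2·5 + 1 (b=5); 5→6: 2·6 + 1 = 13; 13−1 = 12
i=2: 12 = 2·6 (b=6); 6→7: 2·7 = 14; 14−1 = 13
i=3: 13 = 7 + 6 (b=7); 7→8: 8 + 6 = 14; 14−1 = 13
i=4: 13 = 8 + 5 (b=8); 8→9: 9 + 5 = 14; 14−1 = 13
i=5: 13 = 9 + 4 (b=9); 9→10: 10 + 4 = 14; 14−1 = 13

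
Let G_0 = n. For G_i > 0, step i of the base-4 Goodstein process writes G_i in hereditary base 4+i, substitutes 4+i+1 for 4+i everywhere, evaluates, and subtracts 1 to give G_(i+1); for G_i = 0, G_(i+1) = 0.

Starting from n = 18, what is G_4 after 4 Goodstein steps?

53

i=0: 18 = 4^2 + 2 (b=4); 4→5: 5^2 + 2 = 27; 27−1 = 26
i=1: 26 = 5^2 + 1 (b=5); 5→6: 6^2 + 1 = 37; 37−1 = 36
i=2: 36 = 6^2 (b=6); 6→7: 7^2 = 49; 49−1 = 48
i=3: 48 = 6·7 + 6 (b=7); 7→8: 6·8 + 6 = 54; 54−1 = 53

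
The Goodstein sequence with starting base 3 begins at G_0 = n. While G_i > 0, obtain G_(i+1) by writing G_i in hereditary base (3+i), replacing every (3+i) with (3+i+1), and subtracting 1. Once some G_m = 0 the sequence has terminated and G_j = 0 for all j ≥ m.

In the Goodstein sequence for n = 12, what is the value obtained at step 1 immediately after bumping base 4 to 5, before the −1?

[0] 12 ≡ 3^2 + 3 (base 3). Lift 4: 20. −1: 19.
[1] 19 ≡ 4^2 + 3 (base 4). Lift 5: 28. −1: 27.

28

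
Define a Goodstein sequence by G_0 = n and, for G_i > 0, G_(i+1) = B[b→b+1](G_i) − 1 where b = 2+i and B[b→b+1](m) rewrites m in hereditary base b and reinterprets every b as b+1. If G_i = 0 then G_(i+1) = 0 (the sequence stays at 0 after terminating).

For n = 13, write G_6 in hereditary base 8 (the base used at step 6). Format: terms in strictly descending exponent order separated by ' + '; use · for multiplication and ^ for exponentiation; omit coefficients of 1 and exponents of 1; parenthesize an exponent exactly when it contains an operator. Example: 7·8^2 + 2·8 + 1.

base 2: 13 = 2^(2 + 1) + 2^2 + 1; at 3: 3^(3 + 1) + 3^3 + 1 = 109; next = 108
base 3: 108 = 3^(3 + 1) + 3^3; at 4: 4^(4 + 1) + 4^4 = 1280; next = 1279
base 4: 1279 = 4^(4 + 1) + 3·4^3 + 3·4^2 + 3·4 + 3; at 5: 5^(5 + 1) + 3·5^3 + 3·5^2 + 3·5 + 3 = 16093; next = 16092
base 5: 16092 = 5^(5 + 1) + 3·5^3 + 3·5^2 + 3·5 + 2; at 6: 6^(6 + 1) + 3·6^3 + 3·6^2 + 3·6 + 2 = 280712; next = 280711
base 6: 280711 = 6^(6 + 1) + 3·6^3 + 3·6^2 + 3·6 + 1; at 7: 7^(7 + 1) + 3·7^3 + 3·7^2 + 3·7 + 1 = 5765999; next = 5765998
base 7: 5765998 = 7^(7 + 1) + 3·7^3 + 3·7^2 + 3·7; at 8: 8^(8 + 1) + 3·8^3 + 3·8^2 + 3·8 = 134219480; next = 134219479
base 8: 134219479 = 8^(8 + 1) + 3·8^3 + 3·8^2 + 2·8 + 7; at 9: 9^(9 + 1) + 3·9^3 + 3·9^2 + 2·9 + 7 = 3486786856; next = 3486786855

8^(8 + 1) + 3·8^3 + 3·8^2 + 2·8 + 7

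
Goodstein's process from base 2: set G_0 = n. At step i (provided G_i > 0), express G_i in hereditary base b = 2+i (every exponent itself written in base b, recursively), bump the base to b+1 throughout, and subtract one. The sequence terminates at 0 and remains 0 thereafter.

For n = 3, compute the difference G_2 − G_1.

G_0 = 3. HB_2(3) = 2 + 1. Bump = 4. G_1 = 3.
G_1 = 3. HB_3(3) = 3. Bump = 4. G_2 = 3.

0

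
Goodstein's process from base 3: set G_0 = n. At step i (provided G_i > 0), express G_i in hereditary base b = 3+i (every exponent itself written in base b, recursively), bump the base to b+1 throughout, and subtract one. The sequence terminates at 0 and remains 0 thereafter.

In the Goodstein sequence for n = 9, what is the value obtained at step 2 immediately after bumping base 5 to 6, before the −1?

20

(0) 9|_3 = 3^2 ↦ 4^2|_4 = 16 ⇒ 15
(1) 15|_4 = 3·4 + 3 ↦ 3·5 + 3|_5 = 18 ⇒ 17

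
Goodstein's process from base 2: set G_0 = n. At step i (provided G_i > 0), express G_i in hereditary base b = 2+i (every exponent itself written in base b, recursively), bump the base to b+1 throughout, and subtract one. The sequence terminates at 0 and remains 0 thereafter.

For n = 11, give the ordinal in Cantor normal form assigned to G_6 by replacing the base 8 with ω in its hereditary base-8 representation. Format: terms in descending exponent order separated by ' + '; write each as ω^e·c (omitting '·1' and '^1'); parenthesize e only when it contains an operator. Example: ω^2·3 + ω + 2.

i=0: 11 = 2^(2 + 1) + 2 + 1 (b=2); 2→3: 3^(3 + 1) + 3 + 1 = 85; 85−1 = 84
i=1: 84 = 3^(3 + 1) + 3 (b=3); 3→4: 4^(4 + 1) + 4 = 1028; 1028−1 = 1027
i=2: 1027 = 4^(4 + 1) + 3 (b=4); 4→5: 5^(5 + 1) + 3 = 15628; 15628−1 = 15627
i=3: 15627 = 5^(5 + 1) + 2 (b=5); 5→6: 6^(6 + 1) + 2 = 279938; 279938−1 = 279937
i=4: 279937 = 6^(6 + 1) + 1 (b=6); 6→7: 7^(7 + 1) + 1 = 5764802; 5764802−1 = 5764801
i=5: 5764801 = 7^(7 + 1) (b=7); 7→8: 8^(8 + 1) = 134217728; 134217728−1 = 134217727
i=6: 134217727 = 7·8^8 + 7·8^7 + 7·8^6 + 7·8^5 + 7·8^4 + 7·8^3 + 7·8^2 + 7·8 + 7 (b=8); 8→9: 7·9^9 + 7·9^7 + 7·9^6 + 7·9^5 + 7·9^4 + 7·9^3 + 7·9^2 + 7·9 + 7 = 2749609303; 2749609303−1 = 2749609302

ω^ω·7 + ω^7·7 + ω^6·7 + ω^5·7 + ω^4·7 + ω^3·7 + ω^2·7 + ω·7 + 7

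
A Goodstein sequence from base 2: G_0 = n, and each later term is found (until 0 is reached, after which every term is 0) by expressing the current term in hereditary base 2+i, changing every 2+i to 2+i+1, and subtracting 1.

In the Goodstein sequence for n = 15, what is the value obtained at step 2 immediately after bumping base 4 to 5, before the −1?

step 0: 15 = 2^(2 + 1) + 2^2 + 2 + 1; sub 3 for 2: 3^(3 + 1) + 3^3 + 3 + 1; = 112; G_1 = 112−1 = 111
step 1: 111 = 3^(3 + 1) + 3^3 + 3; sub 4 for 3: 4^(4 + 1) + 4^4 + 4; = 1284; G_2 = 1284−1 = 1283
step 2: 1283 = 4^(4 + 1) + 4^4 + 3; sub 5 for 4: 5^(5 + 1) + 5^5 + 3; = 18753; G_3 = 18753−1 = 18752

18753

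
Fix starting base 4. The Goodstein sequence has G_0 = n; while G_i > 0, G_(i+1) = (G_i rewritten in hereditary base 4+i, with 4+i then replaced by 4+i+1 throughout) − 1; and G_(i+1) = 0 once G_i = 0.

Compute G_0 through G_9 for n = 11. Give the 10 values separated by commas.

[0] 11 ≡ 2·4 + 3 (base 4). Lift 5: 13. −1: 12.
[1] 12 ≡ 2·5 + 2 (base 5). Lift 6: 14. −1: 13.
[2] 13 ≡ 2·6 + 1 (base 6). Lift 7: 15. −1: 14.
[3] 14 ≡ 2·7 (base 7). Lift 8: 16. −1: 15.
[4] 15 ≡ 8 + 7 (base 8). Lift 9: 16. −1: 15.
[5] 15 ≡ 9 + 6 (base 9). Lift 10: 16. −1: 15.
[6] 15 ≡ 10 + 5 (base 10). Lift 11: 16. −1: 15.
[7] 15 ≡ 11 + 4 (base 11). Lift 12: 16. −1: 15.
[8] 15 ≡ 12 + 3 (base 12). Lift 13: 16. −1: 15.

11, 12, 13, 14, 15, 15, 15, 15, 15, 15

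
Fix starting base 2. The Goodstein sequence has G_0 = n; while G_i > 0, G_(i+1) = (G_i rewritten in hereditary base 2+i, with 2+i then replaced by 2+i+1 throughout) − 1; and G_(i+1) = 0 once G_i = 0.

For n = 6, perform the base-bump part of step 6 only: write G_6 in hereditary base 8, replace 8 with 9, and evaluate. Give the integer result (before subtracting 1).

[0] 6 ≡ 2^2 + 2 (base 2). Lift 3: 30. −1: 29.
[1] 29 ≡ 3^3 + 2 (base 3). Lift 4: 258. −1: 257.
[2] 257 ≡ 4^4 + 1 (base 4). Lift 5: 3126. −1: 3125.
[3] 3125 ≡ 5^5 (base 5). Lift 6: 46656. −1: 46655.
[4] 46655 ≡ 5·6^5 + 5·6^4 + 5·6^3 + 5·6^2 + 5·6 + 5 (base 6). Lift 7: 98040. −1: 98039.
[5] 98039 ≡ 5·7^5 + 5·7^4 + 5·7^3 + 5·7^2 + 5·7 + 4 (base 7). Lift 8: 187244. −1: 187243.
[6] 187243 ≡ 5·8^5 + 5·8^4 + 5·8^3 + 5·8^2 + 5·8 + 3 (base 8). Lift 9: 332148. −1: 332147.

332148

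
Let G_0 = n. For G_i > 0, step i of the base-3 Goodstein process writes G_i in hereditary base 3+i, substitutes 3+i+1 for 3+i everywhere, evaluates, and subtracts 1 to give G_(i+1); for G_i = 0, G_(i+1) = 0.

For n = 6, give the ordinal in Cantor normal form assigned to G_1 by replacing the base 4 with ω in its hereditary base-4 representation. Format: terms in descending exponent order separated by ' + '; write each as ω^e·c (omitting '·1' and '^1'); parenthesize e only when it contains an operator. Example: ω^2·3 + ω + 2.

G_0 = 6. HB_3(6) = 2·3. Bump = 8. G_1 = 7.
G_1 = 7. HB_4(7) = 4 + 3. Bump = 8. G_2 = 7.

ω + 3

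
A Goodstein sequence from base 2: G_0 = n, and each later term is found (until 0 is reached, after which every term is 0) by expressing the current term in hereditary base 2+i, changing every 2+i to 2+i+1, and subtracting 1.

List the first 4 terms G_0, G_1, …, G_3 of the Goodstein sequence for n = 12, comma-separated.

12, 107, 1065, 15685

[0] 12 ≡ 2^(2 + 1) + 2^2 (base 2). Lift 3: 108. −1: 107.
[1] 107 ≡ 3^(3 + 1) + 2·3^2 + 2·3 + 2 (base 3). Lift 4: 1066. −1: 1065.
[2] 1065 ≡ 4^(4 + 1) + 2·4^2 + 2·4 + 1 (base 4). Lift 5: 15686. −1: 15685.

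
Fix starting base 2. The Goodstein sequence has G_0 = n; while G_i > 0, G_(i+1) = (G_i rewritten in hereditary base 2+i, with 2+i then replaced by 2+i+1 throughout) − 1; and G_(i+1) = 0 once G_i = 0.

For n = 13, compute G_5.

G_0 = 13. HB_2(13) = 2^(2 + 1) + 2^2 + 1. Bump = 109. G_1 = 108.
G_1 = 108. HB_3(108) = 3^(3 + 1) + 3^3. Bump = 1280. G_2 = 1279.
G_2 = 1279. HB_4(1279) = 4^(4 + 1) + 3·4^3 + 3·4^2 + 3·4 + 3. Bump = 16093. G_3 = 16092.
G_3 = 16092. HB_5(16092) = 5^(5 + 1) + 3·5^3 + 3·5^2 + 3·5 + 2. Bump = 280712. G_4 = 280711.
G_4 = 280711. HB_6(280711) = 6^(6 + 1) + 3·6^3 + 3·6^2 + 3·6 + 1. Bump = 5765999. G_5 = 5765998.
G_5 = 5765998. HB_7(5765998) = 7^(7 + 1) + 3·7^3 + 3·7^2 + 3·7. Bump = 134219480. G_6 = 134219479.

5765998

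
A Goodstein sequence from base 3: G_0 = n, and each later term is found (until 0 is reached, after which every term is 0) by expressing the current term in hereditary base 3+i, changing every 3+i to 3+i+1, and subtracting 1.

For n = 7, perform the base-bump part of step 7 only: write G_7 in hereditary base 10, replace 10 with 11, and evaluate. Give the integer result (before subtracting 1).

[0] 7 ≡ 2·3 + 1 (base 3). Lift 4: 9. −1: 8.
[1] 8 ≡ 2·4 (base 4). Lift 5: 10. −1: 9.
[2] 9 ≡ 5 + 4 (base 5). Lift 6: 10. −1: 9.
[3] 9 ≡ 6 + 3 (base 6). Lift 7: 10. −1: 9.
[4] 9 ≡ 7 + 2 (base 7). Lift 8: 10. −1: 9.
[5] 9 ≡ 8 + 1 (base 8). Lift 9: 10. −1: 9.
[6] 9 ≡ 9 (base 9). Lift 10: 10. −1: 9.

9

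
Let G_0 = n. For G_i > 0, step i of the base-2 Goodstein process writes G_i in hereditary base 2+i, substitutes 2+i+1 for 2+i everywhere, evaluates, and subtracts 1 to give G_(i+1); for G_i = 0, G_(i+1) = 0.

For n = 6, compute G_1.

29

i=0: 6 = 2^2 + 2 (b=2); 2→3: 3^3 + 3 = 30; 30−1 = 29
i=1: 29 = 3^3 + 2 (b=3); 3→4: 4^4 + 2 = 258; 258−1 = 257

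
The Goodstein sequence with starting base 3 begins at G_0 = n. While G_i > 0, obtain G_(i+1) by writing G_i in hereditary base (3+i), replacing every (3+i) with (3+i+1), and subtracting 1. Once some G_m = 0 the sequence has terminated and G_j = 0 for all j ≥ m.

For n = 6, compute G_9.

6 —HB3→ 2·3 —bump→ 2·4 = 8 —(−1)→ 7
7 —HB4→ 4 + 3 —bump→ 5 + 3 = 8 —(−1)→ 7
7 —HB5→ 5 + 2 —bump→ 6 + 2 = 8 —(−1)→ 7
7 —HB6→ 6 + 1 —bump→ 7 + 1 = 8 —(−1)→ 7
7 —HB7→ 7 —bump→ 8 = 8 —(−1)→ 7
7 —HB8→ 7 —bump→ 7 = 7 —(−1)→ 6
6 —HB9→ 6 —bump→ 6 = 6 —(−1)→ 5
5 —HB10→ 5 —bump→ 5 = 5 —(−1)→ 4
4 —HB11→ 4 —bump→ 4 = 4 —(−1)→ 3

3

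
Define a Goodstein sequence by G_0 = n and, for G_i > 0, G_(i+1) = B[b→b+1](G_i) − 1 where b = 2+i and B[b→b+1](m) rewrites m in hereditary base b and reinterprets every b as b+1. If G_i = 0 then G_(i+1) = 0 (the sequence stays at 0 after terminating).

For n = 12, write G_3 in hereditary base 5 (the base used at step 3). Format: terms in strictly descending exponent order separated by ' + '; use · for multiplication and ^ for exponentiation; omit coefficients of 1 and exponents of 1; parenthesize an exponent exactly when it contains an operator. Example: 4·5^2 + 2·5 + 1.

G_0=12  [base 2] 2^(2 + 1) + 2^2  →[2↦3]→  3^(3 + 1) + 3^3 = 108  −1 ⇒ G_1=107
G_1=107  [base 3] 3^(3 + 1) + 2·3^2 + 2·3 + 2  →[3↦4]→  4^(4 + 1) + 2·4^2 + 2·4 + 2 = 1066  −1 ⇒ G_2=1065
G_2=1065  [base 4] 4^(4 + 1) + 2·4^2 + 2·4 + 1  →[4↦5]→  5^(5 + 1) + 2·5^2 + 2·5 + 1 = 15686  −1 ⇒ G_3=15685
G_3=15685  [base 5] 5^(5 + 1) + 2·5^2 + 2·5  →[5↦6]→  6^(6 + 1) + 2·6^2 + 2·6 = 280020  −1 ⇒ G_4=280019

5^(5 + 1) + 2·5^2 + 2·5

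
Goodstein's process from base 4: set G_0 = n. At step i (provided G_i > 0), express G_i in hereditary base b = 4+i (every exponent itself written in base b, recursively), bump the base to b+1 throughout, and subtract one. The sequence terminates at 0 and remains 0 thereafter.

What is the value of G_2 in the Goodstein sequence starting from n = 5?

G_0=5  [base 4] 4 + 1  →[4↦5]→  5 + 1 = 6  −1 ⇒ G_1=5
G_1=5  [base 5] 5  →[5↦6]→  6 = 6  −1 ⇒ G_2=5
G_2=5  [base 6] 5  →[6↦7]→  5 = 5  −1 ⇒ G_3=4

5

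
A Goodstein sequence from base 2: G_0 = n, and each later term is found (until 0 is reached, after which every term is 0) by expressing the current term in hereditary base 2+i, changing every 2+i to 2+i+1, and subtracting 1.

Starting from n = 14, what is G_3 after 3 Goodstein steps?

18750

(0) 14|_2 = 2^(2 + 1) + 2^2 + 2 ↦ 3^(3 + 1) + 3^3 + 3|_3 = 111 ⇒ 110
(1) 110|_3 = 3^(3 + 1) + 3^3 + 2 ↦ 4^(4 + 1) + 4^4 + 2|_4 = 1282 ⇒ 1281
(2) 1281|_4 = 4^(4 + 1) + 4^4 + 1 ↦ 5^(5 + 1) + 5^5 + 1|_5 = 18751 ⇒ 18750
(3) 18750|_5 = 5^(5 + 1) + 5^5 ↦ 6^(6 + 1) + 6^6|_6 = 326592 ⇒ 326591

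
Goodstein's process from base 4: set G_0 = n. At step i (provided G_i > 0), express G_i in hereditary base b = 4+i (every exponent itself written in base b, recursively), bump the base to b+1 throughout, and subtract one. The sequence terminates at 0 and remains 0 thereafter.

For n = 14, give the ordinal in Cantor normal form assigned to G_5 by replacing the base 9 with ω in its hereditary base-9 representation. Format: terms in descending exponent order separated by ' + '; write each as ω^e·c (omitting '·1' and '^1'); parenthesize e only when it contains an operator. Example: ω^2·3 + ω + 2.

ω·2 + 4

step 0: 14 = 3·4 + 2; sub 5 for 4: 3·5 + 2; = 17; G_1 = 17−1 = 16
step 1: 16 = 3·5 + 1; sub 6 for 5: 3·6 + 1; = 19; G_2 = 19−1 = 18
step 2: 18 = 3·6; sub 7 for 6: 3·7; = 21; G_3 = 21−1 = 20
step 3: 20 = 2·7 + 6; sub 8 for 7: 2·8 + 6; = 22; G_4 = 22−1 = 21
step 4: 21 = 2·8 + 5; sub 9 for 8: 2·9 + 5; = 23; G_5 = 23−1 = 22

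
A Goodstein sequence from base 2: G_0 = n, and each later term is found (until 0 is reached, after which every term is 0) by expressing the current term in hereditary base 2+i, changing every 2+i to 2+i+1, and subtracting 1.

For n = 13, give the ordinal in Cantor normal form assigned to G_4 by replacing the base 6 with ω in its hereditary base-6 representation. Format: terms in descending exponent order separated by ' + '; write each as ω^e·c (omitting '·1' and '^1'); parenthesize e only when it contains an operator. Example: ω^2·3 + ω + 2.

(0) 13|_2 = 2^(2 + 1) + 2^2 + 1 ↦ 3^(3 + 1) + 3^3 + 1|_3 = 109 ⇒ 108
(1) 108|_3 = 3^(3 + 1) + 3^3 ↦ 4^(4 + 1) + 4^4|_4 = 1280 ⇒ 1279
(2) 1279|_4 = 4^(4 + 1) + 3·4^3 + 3·4^2 + 3·4 + 3 ↦ 5^(5 + 1) + 3·5^3 + 3·5^2 + 3·5 + 3|_5 = 16093 ⇒ 16092
(3) 16092|_5 = 5^(5 + 1) + 3·5^3 + 3·5^2 + 3·5 + 2 ↦ 6^(6 + 1) + 3·6^3 + 3·6^2 + 3·6 + 2|_6 = 280712 ⇒ 280711
(4) 280711|_6 = 6^(6 + 1) + 3·6^3 + 3·6^2 + 3·6 + 1 ↦ 7^(7 + 1) + 3·7^3 + 3·7^2 + 3·7 + 1|_7 = 5765999 ⇒ 5765998

ω^(ω + 1) + ω^3·3 + ω^2·3 + ω·3 + 1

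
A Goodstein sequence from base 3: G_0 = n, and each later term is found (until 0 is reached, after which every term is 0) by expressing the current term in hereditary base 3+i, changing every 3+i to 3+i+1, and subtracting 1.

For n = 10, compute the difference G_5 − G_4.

3

i=0: 10 = 3^2 + 1 (b=3); 3→4: 4^2 + 1 = 17; 17−1 = 16
i=1: 16 = 4^2 (b=4); 4→5: 5^2 = 25; 25−1 = 24
i=2: 24 = 4·5 + 4 (b=5); 5→6: 4·6 + 4 = 28; 28−1 = 27
i=3: 27 = 4·6 + 3 (b=6); 6→7: 4·7 + 3 = 31; 31−1 = 30
i=4: 30 = 4·7 + 2 (b=7); 7→8: 4·8 + 2 = 34; 34−1 = 33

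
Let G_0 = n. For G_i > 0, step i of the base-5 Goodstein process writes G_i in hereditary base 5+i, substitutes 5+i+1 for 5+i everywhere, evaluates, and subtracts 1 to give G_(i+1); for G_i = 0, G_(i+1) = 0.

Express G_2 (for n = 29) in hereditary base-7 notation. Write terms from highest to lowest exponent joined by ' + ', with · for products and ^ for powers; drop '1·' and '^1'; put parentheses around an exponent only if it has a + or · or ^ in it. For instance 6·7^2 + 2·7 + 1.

7^2 + 2

29 —HB5→ 5^2 + 4 —bump→ 6^2 + 4 = 40 —(−1)→ 39
39 —HB6→ 6^2 + 3 —bump→ 7^2 + 3 = 52 —(−1)→ 51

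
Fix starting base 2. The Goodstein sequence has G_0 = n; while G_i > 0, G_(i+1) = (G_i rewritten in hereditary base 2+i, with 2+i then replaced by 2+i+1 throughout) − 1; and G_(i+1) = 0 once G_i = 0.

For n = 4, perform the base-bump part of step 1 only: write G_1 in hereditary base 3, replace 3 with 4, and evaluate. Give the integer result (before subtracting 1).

42

(0) 4|_2 = 2^2 ↦ 3^3|_3 = 27 ⇒ 26
(1) 26|_3 = 2·3^2 + 2·3 + 2 ↦ 2·4^2 + 2·4 + 2|_4 = 42 ⇒ 41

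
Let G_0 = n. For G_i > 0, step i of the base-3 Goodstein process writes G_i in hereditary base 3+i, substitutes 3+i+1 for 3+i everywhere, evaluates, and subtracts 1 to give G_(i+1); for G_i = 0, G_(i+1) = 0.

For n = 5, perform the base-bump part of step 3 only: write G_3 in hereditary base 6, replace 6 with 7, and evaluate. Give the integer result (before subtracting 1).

5

base 3: 5 = 3 + 2; at 4: 4 + 2 = 6; next = 5
base 4: 5 = 4 + 1; at 5: 5 + 1 = 6; next = 5
base 5: 5 = 5; at 6: 6 = 6; next = 5
base 6: 5 = 5; at 7: 5 = 5; next = 4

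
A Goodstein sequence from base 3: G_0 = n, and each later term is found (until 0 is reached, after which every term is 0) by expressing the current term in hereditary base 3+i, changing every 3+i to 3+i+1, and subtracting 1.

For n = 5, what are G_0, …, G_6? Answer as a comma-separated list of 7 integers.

i=0: 5 = 3 + 2 (b=3); 3→4: 4 + 2 = 6; 6−1 = 5
i=1: 5 = 4 + 1 (b=4); 4→5: 5 + 1 = 6; 6−1 = 5
i=2: 5 = 5 (b=5); 5→6: 6 = 6; 6−1 = 5
i=3: 5 = 5 (b=6); 6→7: 5 = 5; 5−1 = 4
i=4: 4 = 4 (b=7); 7→8: 4 = 4; 4−1 = 3
i=5: 3 = 3 (b=8); 8→9: 3 = 3; 3−1 = 2

5, 5, 5, 5, 4, 3, 2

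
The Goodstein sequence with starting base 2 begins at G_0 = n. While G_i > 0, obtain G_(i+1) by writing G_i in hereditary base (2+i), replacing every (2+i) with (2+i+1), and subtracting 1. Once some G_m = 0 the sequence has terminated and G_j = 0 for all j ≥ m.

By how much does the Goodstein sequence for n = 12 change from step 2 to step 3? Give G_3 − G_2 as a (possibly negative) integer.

14620

[0] 12 ≡ 2^(2 + 1) + 2^2 (base 2). Lift 3: 108. −1: 107.
[1] 107 ≡ 3^(3 + 1) + 2·3^2 + 2·3 + 2 (base 3). Lift 4: 1066. −1: 1065.
[2] 1065 ≡ 4^(4 + 1) + 2·4^2 + 2·4 + 1 (base 4). Lift 5: 15686. −1: 15685.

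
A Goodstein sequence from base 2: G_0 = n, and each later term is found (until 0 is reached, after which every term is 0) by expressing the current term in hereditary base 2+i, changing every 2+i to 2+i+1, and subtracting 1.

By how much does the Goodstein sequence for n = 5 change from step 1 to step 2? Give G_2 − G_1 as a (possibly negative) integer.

228

i=0: 5 = 2^2 + 1 (b=2); 2→3: 3^3 + 1 = 28; 28−1 = 27
i=1: 27 = 3^3 (b=3); 3→4: 4^4 = 256; 256−1 = 255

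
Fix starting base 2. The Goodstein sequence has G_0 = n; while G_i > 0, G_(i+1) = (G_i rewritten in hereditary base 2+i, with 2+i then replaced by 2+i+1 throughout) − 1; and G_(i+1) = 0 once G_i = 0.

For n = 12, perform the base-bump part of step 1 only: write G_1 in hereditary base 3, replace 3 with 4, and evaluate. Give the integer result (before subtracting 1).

base 2: 12 = 2^(2 + 1) + 2^2; at 3: 3^(3 + 1) + 3^3 = 108; next = 107
base 3: 107 = 3^(3 + 1) + 2·3^2 + 2·3 + 2; at 4: 4^(4 + 1) + 2·4^2 + 2·4 + 2 = 1066; next = 1065

1066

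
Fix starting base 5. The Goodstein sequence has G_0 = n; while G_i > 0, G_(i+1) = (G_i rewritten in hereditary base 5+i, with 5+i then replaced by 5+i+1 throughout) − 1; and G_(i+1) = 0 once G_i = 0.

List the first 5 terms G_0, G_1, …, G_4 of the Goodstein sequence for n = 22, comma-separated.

22, 25, 28, 31, 33

(0) 22|_5 = 4·5 + 2 ↦ 4·6 + 2|_6 = 26 ⇒ 25
(1) 25|_6 = 4·6 + 1 ↦ 4·7 + 1|_7 = 29 ⇒ 28
(2) 28|_7 = 4·7 ↦ 4·8|_8 = 32 ⇒ 31
(3) 31|_8 = 3·8 + 7 ↦ 3·9 + 7|_9 = 34 ⇒ 33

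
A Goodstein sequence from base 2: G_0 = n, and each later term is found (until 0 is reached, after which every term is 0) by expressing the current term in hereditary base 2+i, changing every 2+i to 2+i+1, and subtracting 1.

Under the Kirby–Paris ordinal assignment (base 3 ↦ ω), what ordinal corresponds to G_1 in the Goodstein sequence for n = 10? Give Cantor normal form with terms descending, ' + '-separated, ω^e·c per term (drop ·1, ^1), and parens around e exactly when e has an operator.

ω^(ω + 1) + 2

base 2: 10 = 2^(2 + 1) + 2; at 3: 3^(3 + 1) + 3 = 84; next = 83
base 3: 83 = 3^(3 + 1) + 2; at 4: 4^(4 + 1) + 2 = 1026; next = 1025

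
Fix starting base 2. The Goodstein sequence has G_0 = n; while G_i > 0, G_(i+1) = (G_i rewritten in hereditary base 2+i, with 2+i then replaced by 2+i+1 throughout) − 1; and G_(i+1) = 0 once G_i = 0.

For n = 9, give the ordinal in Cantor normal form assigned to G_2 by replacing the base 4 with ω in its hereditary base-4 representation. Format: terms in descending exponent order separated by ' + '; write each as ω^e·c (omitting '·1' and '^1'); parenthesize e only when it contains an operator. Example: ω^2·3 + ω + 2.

ω^ω·3 + ω^3·3 + ω^2·3 + ω·3 + 3

step 0: 9 = 2^(2 + 1) + 1; sub 3 for 2: 3^(3 + 1) + 1; = 82; G_1 = 82−1 = 81
step 1: 81 = 3^(3 + 1); sub 4 for 3: 4^(4 + 1); = 1024; G_2 = 1024−1 = 1023
step 2: 1023 = 3·4^4 + 3·4^3 + 3·4^2 + 3·4 + 3; sub 5 for 4: 3·5^5 + 3·5^3 + 3·5^2 + 3·5 + 3; = 9843; G_3 = 9843−1 = 9842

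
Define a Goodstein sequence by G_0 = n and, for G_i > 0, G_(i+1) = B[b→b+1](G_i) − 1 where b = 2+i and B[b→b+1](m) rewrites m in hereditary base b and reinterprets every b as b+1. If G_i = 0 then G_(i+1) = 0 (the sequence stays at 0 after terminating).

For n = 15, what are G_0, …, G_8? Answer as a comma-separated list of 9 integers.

G_0 = 15. HB_2(15) = 2^(2 + 1) + 2^2 + 2 + 1. Bump = 112. G_1 = 111.
G_1 = 111. HB_3(111) = 3^(3 + 1) + 3^3 + 3. Bump = 1284. G_2 = 1283.
G_2 = 1283. HB_4(1283) = 4^(4 + 1) + 4^4 + 3. Bump = 18753. G_3 = 18752.
G_3 = 18752. HB_5(18752) = 5^(5 + 1) + 5^5 + 2. Bump = 326594. G_4 = 326593.
G_4 = 326593. HB_6(326593) = 6^(6 + 1) + 6^6 + 1. Bump = 6588345. G_5 = 6588344.
G_5 = 6588344. HB_7(6588344) = 7^(7 + 1) + 7^7. Bump = 150994944. G_6 = 150994943.
G_6 = 150994943. HB_8(150994943) = 8^(8 + 1) + 7·8^7 + 7·8^6 + 7·8^5 + 7·8^4 + 7·8^3 + 7·8^2 + 7·8 + 7. Bump = 3524450281. G_7 = 3524450280.
G_7 = 3524450280. HB_9(3524450280) = 9^(9 + 1) + 7·9^7 + 7·9^6 + 7·9^5 + 7·9^4 + 7·9^3 + 7·9^2 + 7·9 + 6. Bump = 100077777776. G_8 = 100077777775.

15, 111, 1283, 18752, 326593, 6588344, 150994943, 3524450280, 100077777775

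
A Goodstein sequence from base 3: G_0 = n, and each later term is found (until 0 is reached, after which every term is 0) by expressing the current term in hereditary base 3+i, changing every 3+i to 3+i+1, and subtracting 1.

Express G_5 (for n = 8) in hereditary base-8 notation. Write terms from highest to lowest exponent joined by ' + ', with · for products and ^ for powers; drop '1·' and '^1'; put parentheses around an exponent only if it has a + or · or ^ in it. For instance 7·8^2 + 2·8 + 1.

(0) 8|_3 = 2·3 + 2 ↦ 2·4 + 2|_4 = 10 ⇒ 9
(1) 9|_4 = 2·4 + 1 ↦ 2·5 + 1|_5 = 11 ⇒ 10
(2) 10|_5 = 2·5 ↦ 2·6|_6 = 12 ⇒ 11
(3) 11|_6 = 6 + 5 ↦ 7 + 5|_7 = 12 ⇒ 11
(4) 11|_7 = 7 + 4 ↦ 8 + 4|_8 = 12 ⇒ 11

8 + 3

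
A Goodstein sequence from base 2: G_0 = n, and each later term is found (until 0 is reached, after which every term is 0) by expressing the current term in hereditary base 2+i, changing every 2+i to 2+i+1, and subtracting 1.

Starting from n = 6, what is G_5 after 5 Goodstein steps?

98039

(0) 6|_2 = 2^2 + 2 ↦ 3^3 + 3|_3 = 30 ⇒ 29
(1) 29|_3 = 3^3 + 2 ↦ 4^4 + 2|_4 = 258 ⇒ 257
(2) 257|_4 = 4^4 + 1 ↦ 5^5 + 1|_5 = 3126 ⇒ 3125
(3) 3125|_5 = 5^5 ↦ 6^6|_6 = 46656 ⇒ 46655
(4) 46655|_6 = 5·6^5 + 5·6^4 + 5·6^3 + 5·6^2 + 5·6 + 5 ↦ 5·7^5 + 5·7^4 + 5·7^3 + 5·7^2 + 5·7 + 5|_7 = 98040 ⇒ 98039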